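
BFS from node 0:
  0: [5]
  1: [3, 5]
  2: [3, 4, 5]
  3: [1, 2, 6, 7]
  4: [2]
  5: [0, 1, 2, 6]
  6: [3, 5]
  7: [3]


Visit 0, enqueue [5]
Visit 5, enqueue [1, 2, 6]
Visit 1, enqueue [3]
Visit 2, enqueue [4]
Visit 6, enqueue []
Visit 3, enqueue [7]
Visit 4, enqueue []
Visit 7, enqueue []

BFS order: [0, 5, 1, 2, 6, 3, 4, 7]


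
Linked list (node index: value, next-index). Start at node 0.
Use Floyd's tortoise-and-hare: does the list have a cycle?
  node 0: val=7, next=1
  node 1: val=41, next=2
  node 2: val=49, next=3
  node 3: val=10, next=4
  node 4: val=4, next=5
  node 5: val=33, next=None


Floyd's tortoise (slow, +1) and hare (fast, +2):
  init: slow=0, fast=0
  step 1: slow=1, fast=2
  step 2: slow=2, fast=4
  step 3: fast 4->5->None, no cycle

Cycle: no


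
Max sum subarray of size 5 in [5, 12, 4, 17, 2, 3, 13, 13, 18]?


[0:5]: 40
[1:6]: 38
[2:7]: 39
[3:8]: 48
[4:9]: 49

Max: 49 at [4:9]


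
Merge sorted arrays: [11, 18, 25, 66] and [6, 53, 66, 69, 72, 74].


Take 6 from B
Take 11 from A
Take 18 from A
Take 25 from A
Take 53 from B
Take 66 from A

Merged: [6, 11, 18, 25, 53, 66, 66, 69, 72, 74]


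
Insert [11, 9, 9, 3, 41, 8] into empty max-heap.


Insert 11: [11]
Insert 9: [11, 9]
Insert 9: [11, 9, 9]
Insert 3: [11, 9, 9, 3]
Insert 41: [41, 11, 9, 3, 9]
Insert 8: [41, 11, 9, 3, 9, 8]

Final heap: [41, 11, 9, 3, 9, 8]


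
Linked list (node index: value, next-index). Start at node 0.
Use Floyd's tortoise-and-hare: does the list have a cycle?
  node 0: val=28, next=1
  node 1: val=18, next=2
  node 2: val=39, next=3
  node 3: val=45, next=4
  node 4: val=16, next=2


Floyd's tortoise (slow, +1) and hare (fast, +2):
  init: slow=0, fast=0
  step 1: slow=1, fast=2
  step 2: slow=2, fast=4
  step 3: slow=3, fast=3
  slow == fast at node 3: cycle detected

Cycle: yes


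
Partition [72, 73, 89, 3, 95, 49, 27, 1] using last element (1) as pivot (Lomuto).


Pivot: 1
Place pivot at 0: [1, 73, 89, 3, 95, 49, 27, 72]

Partitioned: [1, 73, 89, 3, 95, 49, 27, 72]


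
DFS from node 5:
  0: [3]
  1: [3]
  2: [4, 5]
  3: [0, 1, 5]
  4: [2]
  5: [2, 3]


Visit 5, push [3, 2]
Visit 2, push [4]
Visit 4, push []
Visit 3, push [1, 0]
Visit 0, push []
Visit 1, push []

DFS order: [5, 2, 4, 3, 0, 1]


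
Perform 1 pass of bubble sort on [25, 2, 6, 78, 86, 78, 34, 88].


Initial: [25, 2, 6, 78, 86, 78, 34, 88]
Pass 1: [2, 6, 25, 78, 78, 34, 86, 88] (4 swaps)

After 1 pass: [2, 6, 25, 78, 78, 34, 86, 88]


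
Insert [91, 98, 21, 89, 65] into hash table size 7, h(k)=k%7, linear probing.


Insert 91: h=0 -> slot 0
Insert 98: h=0, 1 probes -> slot 1
Insert 21: h=0, 2 probes -> slot 2
Insert 89: h=5 -> slot 5
Insert 65: h=2, 1 probes -> slot 3

Table: [91, 98, 21, 65, None, 89, None]


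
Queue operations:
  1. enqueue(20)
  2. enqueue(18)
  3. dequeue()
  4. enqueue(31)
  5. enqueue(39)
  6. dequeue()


enqueue(20) -> [20]
enqueue(18) -> [20, 18]
dequeue()->20, [18]
enqueue(31) -> [18, 31]
enqueue(39) -> [18, 31, 39]
dequeue()->18, [31, 39]

Final queue: [31, 39]


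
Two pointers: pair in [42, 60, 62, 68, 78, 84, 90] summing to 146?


lo=0(42)+hi=6(90)=132
lo=1(60)+hi=6(90)=150
lo=1(60)+hi=5(84)=144
lo=2(62)+hi=5(84)=146

Yes: 62+84=146


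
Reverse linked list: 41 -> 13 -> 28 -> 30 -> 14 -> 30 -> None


Step 1: curr=41, set curr.next=prev(None) | reversed so far: 41
Step 2: curr=13, set curr.next=prev(41) | reversed so far: 13 -> 41
Step 3: curr=28, set curr.next=prev(13) | reversed so far: 28 -> 13 -> 41
Step 4: curr=30, set curr.next=prev(28) | reversed so far: 30 -> 28 -> 13 -> 41
Step 5: curr=14, set curr.next=prev(30) | reversed so far: 14 -> 30 -> 28 -> 13 -> 41
Step 6: curr=30, set curr.next=prev(14) | reversed so far: 30 -> 14 -> 30 -> 28 -> 13 -> 41

30 -> 14 -> 30 -> 28 -> 13 -> 41 -> None


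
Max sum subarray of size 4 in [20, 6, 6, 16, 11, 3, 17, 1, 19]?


[0:4]: 48
[1:5]: 39
[2:6]: 36
[3:7]: 47
[4:8]: 32
[5:9]: 40

Max: 48 at [0:4]


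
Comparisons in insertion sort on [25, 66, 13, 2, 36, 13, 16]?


Algorithm: insertion sort
Input: [25, 66, 13, 2, 36, 13, 16]
Sorted: [2, 13, 13, 16, 25, 36, 66]

16


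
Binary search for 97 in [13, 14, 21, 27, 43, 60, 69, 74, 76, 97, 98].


Step 1: lo=0, hi=10, mid=5, val=60
Step 2: lo=6, hi=10, mid=8, val=76
Step 3: lo=9, hi=10, mid=9, val=97

Found at index 9


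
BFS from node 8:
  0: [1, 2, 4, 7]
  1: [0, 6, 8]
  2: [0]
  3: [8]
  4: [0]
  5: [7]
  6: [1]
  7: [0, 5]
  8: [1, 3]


Visit 8, enqueue [1, 3]
Visit 1, enqueue [0, 6]
Visit 3, enqueue []
Visit 0, enqueue [2, 4, 7]
Visit 6, enqueue []
Visit 2, enqueue []
Visit 4, enqueue []
Visit 7, enqueue [5]
Visit 5, enqueue []

BFS order: [8, 1, 3, 0, 6, 2, 4, 7, 5]


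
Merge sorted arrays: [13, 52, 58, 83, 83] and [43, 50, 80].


Take 13 from A
Take 43 from B
Take 50 from B
Take 52 from A
Take 58 from A
Take 80 from B

Merged: [13, 43, 50, 52, 58, 80, 83, 83]


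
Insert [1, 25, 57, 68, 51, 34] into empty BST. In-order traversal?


Insert 1: root
Insert 25: R from 1
Insert 57: R from 1 -> R from 25
Insert 68: R from 1 -> R from 25 -> R from 57
Insert 51: R from 1 -> R from 25 -> L from 57
Insert 34: R from 1 -> R from 25 -> L from 57 -> L from 51

In-order: [1, 25, 34, 51, 57, 68]


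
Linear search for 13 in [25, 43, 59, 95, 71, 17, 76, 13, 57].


i=0: 25!=13
i=1: 43!=13
i=2: 59!=13
i=3: 95!=13
i=4: 71!=13
i=5: 17!=13
i=6: 76!=13
i=7: 13==13 found!

Found at 7, 8 comps


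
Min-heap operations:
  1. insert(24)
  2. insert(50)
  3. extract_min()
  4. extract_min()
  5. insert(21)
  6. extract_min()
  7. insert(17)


insert(24) -> [24]
insert(50) -> [24, 50]
extract_min()->24, [50]
extract_min()->50, []
insert(21) -> [21]
extract_min()->21, []
insert(17) -> [17]

Final heap: [17]


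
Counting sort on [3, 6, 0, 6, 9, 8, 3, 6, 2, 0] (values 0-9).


Input: [3, 6, 0, 6, 9, 8, 3, 6, 2, 0]
Counts: [2, 0, 1, 2, 0, 0, 3, 0, 1, 1]

Sorted: [0, 0, 2, 3, 3, 6, 6, 6, 8, 9]


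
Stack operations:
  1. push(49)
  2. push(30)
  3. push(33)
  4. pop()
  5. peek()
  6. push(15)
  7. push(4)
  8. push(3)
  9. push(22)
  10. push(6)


push(49) -> [49]
push(30) -> [49, 30]
push(33) -> [49, 30, 33]
pop()->33, [49, 30]
peek()->30
push(15) -> [49, 30, 15]
push(4) -> [49, 30, 15, 4]
push(3) -> [49, 30, 15, 4, 3]
push(22) -> [49, 30, 15, 4, 3, 22]
push(6) -> [49, 30, 15, 4, 3, 22, 6]

Final stack: [49, 30, 15, 4, 3, 22, 6]


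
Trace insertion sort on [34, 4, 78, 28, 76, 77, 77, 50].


Initial: [34, 4, 78, 28, 76, 77, 77, 50]
Insert 4: [4, 34, 78, 28, 76, 77, 77, 50]
Insert 78: [4, 34, 78, 28, 76, 77, 77, 50]
Insert 28: [4, 28, 34, 78, 76, 77, 77, 50]
Insert 76: [4, 28, 34, 76, 78, 77, 77, 50]
Insert 77: [4, 28, 34, 76, 77, 78, 77, 50]
Insert 77: [4, 28, 34, 76, 77, 77, 78, 50]
Insert 50: [4, 28, 34, 50, 76, 77, 77, 78]

Sorted: [4, 28, 34, 50, 76, 77, 77, 78]


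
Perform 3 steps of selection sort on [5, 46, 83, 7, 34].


Initial: [5, 46, 83, 7, 34]
Step 1: min=5 at 0
  Swap: [5, 46, 83, 7, 34]
Step 2: min=7 at 3
  Swap: [5, 7, 83, 46, 34]
Step 3: min=34 at 4
  Swap: [5, 7, 34, 46, 83]

After 3 steps: [5, 7, 34, 46, 83]


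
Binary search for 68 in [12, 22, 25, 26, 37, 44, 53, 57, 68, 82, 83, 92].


Step 1: lo=0, hi=11, mid=5, val=44
Step 2: lo=6, hi=11, mid=8, val=68

Found at index 8


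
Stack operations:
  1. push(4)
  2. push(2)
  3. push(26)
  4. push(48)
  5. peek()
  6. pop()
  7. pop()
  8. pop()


push(4) -> [4]
push(2) -> [4, 2]
push(26) -> [4, 2, 26]
push(48) -> [4, 2, 26, 48]
peek()->48
pop()->48, [4, 2, 26]
pop()->26, [4, 2]
pop()->2, [4]

Final stack: [4]


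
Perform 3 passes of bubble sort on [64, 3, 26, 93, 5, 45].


Initial: [64, 3, 26, 93, 5, 45]
Pass 1: [3, 26, 64, 5, 45, 93] (4 swaps)
Pass 2: [3, 26, 5, 45, 64, 93] (2 swaps)
Pass 3: [3, 5, 26, 45, 64, 93] (1 swaps)

After 3 passes: [3, 5, 26, 45, 64, 93]


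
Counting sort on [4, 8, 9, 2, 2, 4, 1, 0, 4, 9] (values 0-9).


Input: [4, 8, 9, 2, 2, 4, 1, 0, 4, 9]
Counts: [1, 1, 2, 0, 3, 0, 0, 0, 1, 2]

Sorted: [0, 1, 2, 2, 4, 4, 4, 8, 9, 9]


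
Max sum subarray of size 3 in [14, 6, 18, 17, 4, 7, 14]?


[0:3]: 38
[1:4]: 41
[2:5]: 39
[3:6]: 28
[4:7]: 25

Max: 41 at [1:4]


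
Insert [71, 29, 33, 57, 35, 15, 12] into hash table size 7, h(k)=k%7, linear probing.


Insert 71: h=1 -> slot 1
Insert 29: h=1, 1 probes -> slot 2
Insert 33: h=5 -> slot 5
Insert 57: h=1, 2 probes -> slot 3
Insert 35: h=0 -> slot 0
Insert 15: h=1, 3 probes -> slot 4
Insert 12: h=5, 1 probes -> slot 6

Table: [35, 71, 29, 57, 15, 33, 12]


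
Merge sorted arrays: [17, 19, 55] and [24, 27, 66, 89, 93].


Take 17 from A
Take 19 from A
Take 24 from B
Take 27 from B
Take 55 from A

Merged: [17, 19, 24, 27, 55, 66, 89, 93]


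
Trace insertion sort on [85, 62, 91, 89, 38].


Initial: [85, 62, 91, 89, 38]
Insert 62: [62, 85, 91, 89, 38]
Insert 91: [62, 85, 91, 89, 38]
Insert 89: [62, 85, 89, 91, 38]
Insert 38: [38, 62, 85, 89, 91]

Sorted: [38, 62, 85, 89, 91]


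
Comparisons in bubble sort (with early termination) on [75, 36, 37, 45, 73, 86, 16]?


Algorithm: bubble sort (with early termination)
Input: [75, 36, 37, 45, 73, 86, 16]
Sorted: [16, 36, 37, 45, 73, 75, 86]

21


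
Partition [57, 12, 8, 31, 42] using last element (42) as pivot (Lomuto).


Pivot: 42
  12 <= 42: swap -> [12, 57, 8, 31, 42]
  8 <= 42: swap -> [12, 8, 57, 31, 42]
  31 <= 42: swap -> [12, 8, 31, 57, 42]
Place pivot at 3: [12, 8, 31, 42, 57]

Partitioned: [12, 8, 31, 42, 57]


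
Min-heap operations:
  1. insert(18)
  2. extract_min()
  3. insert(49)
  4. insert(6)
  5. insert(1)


insert(18) -> [18]
extract_min()->18, []
insert(49) -> [49]
insert(6) -> [6, 49]
insert(1) -> [1, 49, 6]

Final heap: [1, 49, 6]


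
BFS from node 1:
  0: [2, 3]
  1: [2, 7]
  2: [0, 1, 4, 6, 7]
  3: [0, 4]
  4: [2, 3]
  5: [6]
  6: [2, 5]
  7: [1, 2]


Visit 1, enqueue [2, 7]
Visit 2, enqueue [0, 4, 6]
Visit 7, enqueue []
Visit 0, enqueue [3]
Visit 4, enqueue []
Visit 6, enqueue [5]
Visit 3, enqueue []
Visit 5, enqueue []

BFS order: [1, 2, 7, 0, 4, 6, 3, 5]


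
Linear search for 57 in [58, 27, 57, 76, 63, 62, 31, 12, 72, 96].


i=0: 58!=57
i=1: 27!=57
i=2: 57==57 found!

Found at 2, 3 comps


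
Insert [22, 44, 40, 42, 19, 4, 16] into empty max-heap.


Insert 22: [22]
Insert 44: [44, 22]
Insert 40: [44, 22, 40]
Insert 42: [44, 42, 40, 22]
Insert 19: [44, 42, 40, 22, 19]
Insert 4: [44, 42, 40, 22, 19, 4]
Insert 16: [44, 42, 40, 22, 19, 4, 16]

Final heap: [44, 42, 40, 22, 19, 4, 16]


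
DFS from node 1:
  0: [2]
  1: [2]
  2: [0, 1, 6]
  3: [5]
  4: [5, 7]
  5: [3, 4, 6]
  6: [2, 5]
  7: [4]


Visit 1, push [2]
Visit 2, push [6, 0]
Visit 0, push []
Visit 6, push [5]
Visit 5, push [4, 3]
Visit 3, push []
Visit 4, push [7]
Visit 7, push []

DFS order: [1, 2, 0, 6, 5, 3, 4, 7]


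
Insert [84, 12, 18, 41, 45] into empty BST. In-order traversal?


Insert 84: root
Insert 12: L from 84
Insert 18: L from 84 -> R from 12
Insert 41: L from 84 -> R from 12 -> R from 18
Insert 45: L from 84 -> R from 12 -> R from 18 -> R from 41

In-order: [12, 18, 41, 45, 84]


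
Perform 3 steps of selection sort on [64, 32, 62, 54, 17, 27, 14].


Initial: [64, 32, 62, 54, 17, 27, 14]
Step 1: min=14 at 6
  Swap: [14, 32, 62, 54, 17, 27, 64]
Step 2: min=17 at 4
  Swap: [14, 17, 62, 54, 32, 27, 64]
Step 3: min=27 at 5
  Swap: [14, 17, 27, 54, 32, 62, 64]

After 3 steps: [14, 17, 27, 54, 32, 62, 64]


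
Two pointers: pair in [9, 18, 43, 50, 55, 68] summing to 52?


lo=0(9)+hi=5(68)=77
lo=0(9)+hi=4(55)=64
lo=0(9)+hi=3(50)=59
lo=0(9)+hi=2(43)=52

Yes: 9+43=52


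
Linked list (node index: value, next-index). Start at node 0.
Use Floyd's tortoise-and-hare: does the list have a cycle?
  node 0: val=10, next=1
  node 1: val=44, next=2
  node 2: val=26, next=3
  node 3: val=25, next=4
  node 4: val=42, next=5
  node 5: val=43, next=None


Floyd's tortoise (slow, +1) and hare (fast, +2):
  init: slow=0, fast=0
  step 1: slow=1, fast=2
  step 2: slow=2, fast=4
  step 3: fast 4->5->None, no cycle

Cycle: no


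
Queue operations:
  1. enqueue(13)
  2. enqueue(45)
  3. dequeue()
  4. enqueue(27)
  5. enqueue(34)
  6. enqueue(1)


enqueue(13) -> [13]
enqueue(45) -> [13, 45]
dequeue()->13, [45]
enqueue(27) -> [45, 27]
enqueue(34) -> [45, 27, 34]
enqueue(1) -> [45, 27, 34, 1]

Final queue: [45, 27, 34, 1]


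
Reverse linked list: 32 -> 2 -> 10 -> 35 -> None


Step 1: curr=32, set curr.next=prev(None) | reversed so far: 32
Step 2: curr=2, set curr.next=prev(32) | reversed so far: 2 -> 32
Step 3: curr=10, set curr.next=prev(2) | reversed so far: 10 -> 2 -> 32
Step 4: curr=35, set curr.next=prev(10) | reversed so far: 35 -> 10 -> 2 -> 32

35 -> 10 -> 2 -> 32 -> None


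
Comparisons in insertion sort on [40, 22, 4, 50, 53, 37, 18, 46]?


Algorithm: insertion sort
Input: [40, 22, 4, 50, 53, 37, 18, 46]
Sorted: [4, 18, 22, 37, 40, 46, 50, 53]

18


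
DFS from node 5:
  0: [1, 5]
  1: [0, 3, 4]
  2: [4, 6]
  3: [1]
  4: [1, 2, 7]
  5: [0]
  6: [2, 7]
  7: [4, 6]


Visit 5, push [0]
Visit 0, push [1]
Visit 1, push [4, 3]
Visit 3, push []
Visit 4, push [7, 2]
Visit 2, push [6]
Visit 6, push [7]
Visit 7, push []

DFS order: [5, 0, 1, 3, 4, 2, 6, 7]


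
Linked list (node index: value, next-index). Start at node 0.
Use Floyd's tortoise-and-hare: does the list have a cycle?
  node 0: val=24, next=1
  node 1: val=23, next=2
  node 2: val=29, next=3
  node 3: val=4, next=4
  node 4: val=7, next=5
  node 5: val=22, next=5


Floyd's tortoise (slow, +1) and hare (fast, +2):
  init: slow=0, fast=0
  step 1: slow=1, fast=2
  step 2: slow=2, fast=4
  step 3: slow=3, fast=5
  step 4: slow=4, fast=5
  step 5: slow=5, fast=5
  slow == fast at node 5: cycle detected

Cycle: yes


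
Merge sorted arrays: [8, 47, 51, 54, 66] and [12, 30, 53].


Take 8 from A
Take 12 from B
Take 30 from B
Take 47 from A
Take 51 from A
Take 53 from B

Merged: [8, 12, 30, 47, 51, 53, 54, 66]


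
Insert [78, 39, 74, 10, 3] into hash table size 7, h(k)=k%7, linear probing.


Insert 78: h=1 -> slot 1
Insert 39: h=4 -> slot 4
Insert 74: h=4, 1 probes -> slot 5
Insert 10: h=3 -> slot 3
Insert 3: h=3, 3 probes -> slot 6

Table: [None, 78, None, 10, 39, 74, 3]


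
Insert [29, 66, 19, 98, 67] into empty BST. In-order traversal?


Insert 29: root
Insert 66: R from 29
Insert 19: L from 29
Insert 98: R from 29 -> R from 66
Insert 67: R from 29 -> R from 66 -> L from 98

In-order: [19, 29, 66, 67, 98]


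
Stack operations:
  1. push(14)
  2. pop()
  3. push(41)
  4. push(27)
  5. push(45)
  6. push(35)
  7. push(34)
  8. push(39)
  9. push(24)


push(14) -> [14]
pop()->14, []
push(41) -> [41]
push(27) -> [41, 27]
push(45) -> [41, 27, 45]
push(35) -> [41, 27, 45, 35]
push(34) -> [41, 27, 45, 35, 34]
push(39) -> [41, 27, 45, 35, 34, 39]
push(24) -> [41, 27, 45, 35, 34, 39, 24]

Final stack: [41, 27, 45, 35, 34, 39, 24]


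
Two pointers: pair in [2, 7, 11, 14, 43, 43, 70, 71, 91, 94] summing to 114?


lo=0(2)+hi=9(94)=96
lo=1(7)+hi=9(94)=101
lo=2(11)+hi=9(94)=105
lo=3(14)+hi=9(94)=108
lo=4(43)+hi=9(94)=137
lo=4(43)+hi=8(91)=134
lo=4(43)+hi=7(71)=114

Yes: 43+71=114


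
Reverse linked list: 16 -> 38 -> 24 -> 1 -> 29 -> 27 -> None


Step 1: curr=16, set curr.next=prev(None) | reversed so far: 16
Step 2: curr=38, set curr.next=prev(16) | reversed so far: 38 -> 16
Step 3: curr=24, set curr.next=prev(38) | reversed so far: 24 -> 38 -> 16
Step 4: curr=1, set curr.next=prev(24) | reversed so far: 1 -> 24 -> 38 -> 16
Step 5: curr=29, set curr.next=prev(1) | reversed so far: 29 -> 1 -> 24 -> 38 -> 16
Step 6: curr=27, set curr.next=prev(29) | reversed so far: 27 -> 29 -> 1 -> 24 -> 38 -> 16

27 -> 29 -> 1 -> 24 -> 38 -> 16 -> None


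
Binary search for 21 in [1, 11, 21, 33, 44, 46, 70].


Step 1: lo=0, hi=6, mid=3, val=33
Step 2: lo=0, hi=2, mid=1, val=11
Step 3: lo=2, hi=2, mid=2, val=21

Found at index 2


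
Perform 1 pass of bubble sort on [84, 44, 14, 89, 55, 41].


Initial: [84, 44, 14, 89, 55, 41]
Pass 1: [44, 14, 84, 55, 41, 89] (4 swaps)

After 1 pass: [44, 14, 84, 55, 41, 89]


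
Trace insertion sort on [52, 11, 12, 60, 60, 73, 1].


Initial: [52, 11, 12, 60, 60, 73, 1]
Insert 11: [11, 52, 12, 60, 60, 73, 1]
Insert 12: [11, 12, 52, 60, 60, 73, 1]
Insert 60: [11, 12, 52, 60, 60, 73, 1]
Insert 60: [11, 12, 52, 60, 60, 73, 1]
Insert 73: [11, 12, 52, 60, 60, 73, 1]
Insert 1: [1, 11, 12, 52, 60, 60, 73]

Sorted: [1, 11, 12, 52, 60, 60, 73]


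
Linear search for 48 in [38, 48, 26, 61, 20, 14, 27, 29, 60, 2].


i=0: 38!=48
i=1: 48==48 found!

Found at 1, 2 comps


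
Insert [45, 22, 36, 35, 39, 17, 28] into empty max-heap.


Insert 45: [45]
Insert 22: [45, 22]
Insert 36: [45, 22, 36]
Insert 35: [45, 35, 36, 22]
Insert 39: [45, 39, 36, 22, 35]
Insert 17: [45, 39, 36, 22, 35, 17]
Insert 28: [45, 39, 36, 22, 35, 17, 28]

Final heap: [45, 39, 36, 22, 35, 17, 28]


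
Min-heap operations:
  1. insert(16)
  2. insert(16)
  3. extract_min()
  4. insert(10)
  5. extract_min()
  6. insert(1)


insert(16) -> [16]
insert(16) -> [16, 16]
extract_min()->16, [16]
insert(10) -> [10, 16]
extract_min()->10, [16]
insert(1) -> [1, 16]

Final heap: [1, 16]


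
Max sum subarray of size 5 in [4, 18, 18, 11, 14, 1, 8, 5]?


[0:5]: 65
[1:6]: 62
[2:7]: 52
[3:8]: 39

Max: 65 at [0:5]


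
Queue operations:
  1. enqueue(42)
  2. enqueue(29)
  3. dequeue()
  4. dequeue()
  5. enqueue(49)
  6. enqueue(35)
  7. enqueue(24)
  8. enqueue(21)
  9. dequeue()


enqueue(42) -> [42]
enqueue(29) -> [42, 29]
dequeue()->42, [29]
dequeue()->29, []
enqueue(49) -> [49]
enqueue(35) -> [49, 35]
enqueue(24) -> [49, 35, 24]
enqueue(21) -> [49, 35, 24, 21]
dequeue()->49, [35, 24, 21]

Final queue: [35, 24, 21]


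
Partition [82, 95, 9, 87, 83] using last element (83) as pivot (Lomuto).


Pivot: 83
  82 <= 83: advance i (no swap)
  9 <= 83: swap -> [82, 9, 95, 87, 83]
Place pivot at 2: [82, 9, 83, 87, 95]

Partitioned: [82, 9, 83, 87, 95]


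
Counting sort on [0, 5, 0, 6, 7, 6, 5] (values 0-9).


Input: [0, 5, 0, 6, 7, 6, 5]
Counts: [2, 0, 0, 0, 0, 2, 2, 1, 0, 0]

Sorted: [0, 0, 5, 5, 6, 6, 7]


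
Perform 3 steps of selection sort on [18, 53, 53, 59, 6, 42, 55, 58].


Initial: [18, 53, 53, 59, 6, 42, 55, 58]
Step 1: min=6 at 4
  Swap: [6, 53, 53, 59, 18, 42, 55, 58]
Step 2: min=18 at 4
  Swap: [6, 18, 53, 59, 53, 42, 55, 58]
Step 3: min=42 at 5
  Swap: [6, 18, 42, 59, 53, 53, 55, 58]

After 3 steps: [6, 18, 42, 59, 53, 53, 55, 58]


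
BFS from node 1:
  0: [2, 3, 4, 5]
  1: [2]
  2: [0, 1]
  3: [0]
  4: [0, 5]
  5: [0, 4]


Visit 1, enqueue [2]
Visit 2, enqueue [0]
Visit 0, enqueue [3, 4, 5]
Visit 3, enqueue []
Visit 4, enqueue []
Visit 5, enqueue []

BFS order: [1, 2, 0, 3, 4, 5]


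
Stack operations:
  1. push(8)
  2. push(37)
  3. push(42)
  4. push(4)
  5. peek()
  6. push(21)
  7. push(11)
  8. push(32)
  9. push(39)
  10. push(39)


push(8) -> [8]
push(37) -> [8, 37]
push(42) -> [8, 37, 42]
push(4) -> [8, 37, 42, 4]
peek()->4
push(21) -> [8, 37, 42, 4, 21]
push(11) -> [8, 37, 42, 4, 21, 11]
push(32) -> [8, 37, 42, 4, 21, 11, 32]
push(39) -> [8, 37, 42, 4, 21, 11, 32, 39]
push(39) -> [8, 37, 42, 4, 21, 11, 32, 39, 39]

Final stack: [8, 37, 42, 4, 21, 11, 32, 39, 39]


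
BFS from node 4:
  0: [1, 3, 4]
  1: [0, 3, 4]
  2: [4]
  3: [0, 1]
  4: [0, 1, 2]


Visit 4, enqueue [0, 1, 2]
Visit 0, enqueue [3]
Visit 1, enqueue []
Visit 2, enqueue []
Visit 3, enqueue []

BFS order: [4, 0, 1, 2, 3]


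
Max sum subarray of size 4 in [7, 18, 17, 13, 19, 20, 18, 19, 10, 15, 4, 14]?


[0:4]: 55
[1:5]: 67
[2:6]: 69
[3:7]: 70
[4:8]: 76
[5:9]: 67
[6:10]: 62
[7:11]: 48
[8:12]: 43

Max: 76 at [4:8]


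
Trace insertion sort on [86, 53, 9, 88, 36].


Initial: [86, 53, 9, 88, 36]
Insert 53: [53, 86, 9, 88, 36]
Insert 9: [9, 53, 86, 88, 36]
Insert 88: [9, 53, 86, 88, 36]
Insert 36: [9, 36, 53, 86, 88]

Sorted: [9, 36, 53, 86, 88]


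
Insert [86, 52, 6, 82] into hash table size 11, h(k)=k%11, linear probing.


Insert 86: h=9 -> slot 9
Insert 52: h=8 -> slot 8
Insert 6: h=6 -> slot 6
Insert 82: h=5 -> slot 5

Table: [None, None, None, None, None, 82, 6, None, 52, 86, None]


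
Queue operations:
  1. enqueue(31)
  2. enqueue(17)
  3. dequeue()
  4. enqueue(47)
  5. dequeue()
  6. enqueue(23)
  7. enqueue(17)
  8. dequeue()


enqueue(31) -> [31]
enqueue(17) -> [31, 17]
dequeue()->31, [17]
enqueue(47) -> [17, 47]
dequeue()->17, [47]
enqueue(23) -> [47, 23]
enqueue(17) -> [47, 23, 17]
dequeue()->47, [23, 17]

Final queue: [23, 17]


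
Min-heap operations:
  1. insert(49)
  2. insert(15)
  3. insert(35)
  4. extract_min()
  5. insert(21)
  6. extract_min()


insert(49) -> [49]
insert(15) -> [15, 49]
insert(35) -> [15, 49, 35]
extract_min()->15, [35, 49]
insert(21) -> [21, 49, 35]
extract_min()->21, [35, 49]

Final heap: [35, 49]


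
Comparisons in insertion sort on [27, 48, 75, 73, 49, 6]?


Algorithm: insertion sort
Input: [27, 48, 75, 73, 49, 6]
Sorted: [6, 27, 48, 49, 73, 75]

12


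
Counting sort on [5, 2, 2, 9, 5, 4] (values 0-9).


Input: [5, 2, 2, 9, 5, 4]
Counts: [0, 0, 2, 0, 1, 2, 0, 0, 0, 1]

Sorted: [2, 2, 4, 5, 5, 9]


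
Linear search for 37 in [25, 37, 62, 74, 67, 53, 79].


i=0: 25!=37
i=1: 37==37 found!

Found at 1, 2 comps


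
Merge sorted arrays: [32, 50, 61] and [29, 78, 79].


Take 29 from B
Take 32 from A
Take 50 from A
Take 61 from A

Merged: [29, 32, 50, 61, 78, 79]


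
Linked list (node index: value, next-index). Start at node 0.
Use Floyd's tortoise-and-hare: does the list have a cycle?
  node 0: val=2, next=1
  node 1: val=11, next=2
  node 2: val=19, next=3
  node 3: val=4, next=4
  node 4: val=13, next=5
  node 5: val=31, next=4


Floyd's tortoise (slow, +1) and hare (fast, +2):
  init: slow=0, fast=0
  step 1: slow=1, fast=2
  step 2: slow=2, fast=4
  step 3: slow=3, fast=4
  step 4: slow=4, fast=4
  slow == fast at node 4: cycle detected

Cycle: yes


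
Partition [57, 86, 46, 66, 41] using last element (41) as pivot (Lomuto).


Pivot: 41
Place pivot at 0: [41, 86, 46, 66, 57]

Partitioned: [41, 86, 46, 66, 57]


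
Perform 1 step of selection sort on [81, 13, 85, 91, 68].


Initial: [81, 13, 85, 91, 68]
Step 1: min=13 at 1
  Swap: [13, 81, 85, 91, 68]

After 1 step: [13, 81, 85, 91, 68]


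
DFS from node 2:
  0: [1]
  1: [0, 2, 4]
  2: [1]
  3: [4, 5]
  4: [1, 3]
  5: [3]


Visit 2, push [1]
Visit 1, push [4, 0]
Visit 0, push []
Visit 4, push [3]
Visit 3, push [5]
Visit 5, push []

DFS order: [2, 1, 0, 4, 3, 5]


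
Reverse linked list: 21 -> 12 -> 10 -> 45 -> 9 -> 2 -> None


Step 1: curr=21, set curr.next=prev(None) | reversed so far: 21
Step 2: curr=12, set curr.next=prev(21) | reversed so far: 12 -> 21
Step 3: curr=10, set curr.next=prev(12) | reversed so far: 10 -> 12 -> 21
Step 4: curr=45, set curr.next=prev(10) | reversed so far: 45 -> 10 -> 12 -> 21
Step 5: curr=9, set curr.next=prev(45) | reversed so far: 9 -> 45 -> 10 -> 12 -> 21
Step 6: curr=2, set curr.next=prev(9) | reversed so far: 2 -> 9 -> 45 -> 10 -> 12 -> 21

2 -> 9 -> 45 -> 10 -> 12 -> 21 -> None


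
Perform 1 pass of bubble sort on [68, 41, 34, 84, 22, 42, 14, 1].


Initial: [68, 41, 34, 84, 22, 42, 14, 1]
Pass 1: [41, 34, 68, 22, 42, 14, 1, 84] (6 swaps)

After 1 pass: [41, 34, 68, 22, 42, 14, 1, 84]


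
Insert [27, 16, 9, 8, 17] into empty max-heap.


Insert 27: [27]
Insert 16: [27, 16]
Insert 9: [27, 16, 9]
Insert 8: [27, 16, 9, 8]
Insert 17: [27, 17, 9, 8, 16]

Final heap: [27, 17, 9, 8, 16]


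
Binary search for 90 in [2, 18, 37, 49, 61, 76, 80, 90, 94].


Step 1: lo=0, hi=8, mid=4, val=61
Step 2: lo=5, hi=8, mid=6, val=80
Step 3: lo=7, hi=8, mid=7, val=90

Found at index 7


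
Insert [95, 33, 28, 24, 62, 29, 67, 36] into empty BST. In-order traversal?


Insert 95: root
Insert 33: L from 95
Insert 28: L from 95 -> L from 33
Insert 24: L from 95 -> L from 33 -> L from 28
Insert 62: L from 95 -> R from 33
Insert 29: L from 95 -> L from 33 -> R from 28
Insert 67: L from 95 -> R from 33 -> R from 62
Insert 36: L from 95 -> R from 33 -> L from 62

In-order: [24, 28, 29, 33, 36, 62, 67, 95]


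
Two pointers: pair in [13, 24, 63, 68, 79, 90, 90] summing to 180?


lo=0(13)+hi=6(90)=103
lo=1(24)+hi=6(90)=114
lo=2(63)+hi=6(90)=153
lo=3(68)+hi=6(90)=158
lo=4(79)+hi=6(90)=169
lo=5(90)+hi=6(90)=180

Yes: 90+90=180


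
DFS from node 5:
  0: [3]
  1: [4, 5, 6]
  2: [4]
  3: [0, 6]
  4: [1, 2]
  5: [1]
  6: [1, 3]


Visit 5, push [1]
Visit 1, push [6, 4]
Visit 4, push [2]
Visit 2, push []
Visit 6, push [3]
Visit 3, push [0]
Visit 0, push []

DFS order: [5, 1, 4, 2, 6, 3, 0]


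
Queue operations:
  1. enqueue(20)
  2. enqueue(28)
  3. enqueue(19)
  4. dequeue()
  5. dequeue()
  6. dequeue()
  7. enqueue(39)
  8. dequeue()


enqueue(20) -> [20]
enqueue(28) -> [20, 28]
enqueue(19) -> [20, 28, 19]
dequeue()->20, [28, 19]
dequeue()->28, [19]
dequeue()->19, []
enqueue(39) -> [39]
dequeue()->39, []

Final queue: []


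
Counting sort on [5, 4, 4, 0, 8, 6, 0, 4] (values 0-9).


Input: [5, 4, 4, 0, 8, 6, 0, 4]
Counts: [2, 0, 0, 0, 3, 1, 1, 0, 1, 0]

Sorted: [0, 0, 4, 4, 4, 5, 6, 8]


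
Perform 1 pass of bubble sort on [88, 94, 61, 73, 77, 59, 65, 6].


Initial: [88, 94, 61, 73, 77, 59, 65, 6]
Pass 1: [88, 61, 73, 77, 59, 65, 6, 94] (6 swaps)

After 1 pass: [88, 61, 73, 77, 59, 65, 6, 94]


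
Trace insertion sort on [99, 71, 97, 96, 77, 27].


Initial: [99, 71, 97, 96, 77, 27]
Insert 71: [71, 99, 97, 96, 77, 27]
Insert 97: [71, 97, 99, 96, 77, 27]
Insert 96: [71, 96, 97, 99, 77, 27]
Insert 77: [71, 77, 96, 97, 99, 27]
Insert 27: [27, 71, 77, 96, 97, 99]

Sorted: [27, 71, 77, 96, 97, 99]


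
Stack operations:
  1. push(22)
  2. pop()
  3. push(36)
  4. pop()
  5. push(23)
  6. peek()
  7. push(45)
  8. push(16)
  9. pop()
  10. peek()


push(22) -> [22]
pop()->22, []
push(36) -> [36]
pop()->36, []
push(23) -> [23]
peek()->23
push(45) -> [23, 45]
push(16) -> [23, 45, 16]
pop()->16, [23, 45]
peek()->45

Final stack: [23, 45]


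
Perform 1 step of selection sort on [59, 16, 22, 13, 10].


Initial: [59, 16, 22, 13, 10]
Step 1: min=10 at 4
  Swap: [10, 16, 22, 13, 59]

After 1 step: [10, 16, 22, 13, 59]


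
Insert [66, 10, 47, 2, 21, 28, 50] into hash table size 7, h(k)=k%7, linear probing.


Insert 66: h=3 -> slot 3
Insert 10: h=3, 1 probes -> slot 4
Insert 47: h=5 -> slot 5
Insert 2: h=2 -> slot 2
Insert 21: h=0 -> slot 0
Insert 28: h=0, 1 probes -> slot 1
Insert 50: h=1, 5 probes -> slot 6

Table: [21, 28, 2, 66, 10, 47, 50]


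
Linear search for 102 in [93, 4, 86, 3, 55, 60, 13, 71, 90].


i=0: 93!=102
i=1: 4!=102
i=2: 86!=102
i=3: 3!=102
i=4: 55!=102
i=5: 60!=102
i=6: 13!=102
i=7: 71!=102
i=8: 90!=102

Not found, 9 comps


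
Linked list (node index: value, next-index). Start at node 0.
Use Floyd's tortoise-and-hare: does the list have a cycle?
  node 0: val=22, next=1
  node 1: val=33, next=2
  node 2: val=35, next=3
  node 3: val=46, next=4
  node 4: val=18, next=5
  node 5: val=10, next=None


Floyd's tortoise (slow, +1) and hare (fast, +2):
  init: slow=0, fast=0
  step 1: slow=1, fast=2
  step 2: slow=2, fast=4
  step 3: fast 4->5->None, no cycle

Cycle: no


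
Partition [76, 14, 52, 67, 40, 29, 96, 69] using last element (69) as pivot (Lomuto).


Pivot: 69
  14 <= 69: swap -> [14, 76, 52, 67, 40, 29, 96, 69]
  52 <= 69: swap -> [14, 52, 76, 67, 40, 29, 96, 69]
  67 <= 69: swap -> [14, 52, 67, 76, 40, 29, 96, 69]
  40 <= 69: swap -> [14, 52, 67, 40, 76, 29, 96, 69]
  29 <= 69: swap -> [14, 52, 67, 40, 29, 76, 96, 69]
Place pivot at 5: [14, 52, 67, 40, 29, 69, 96, 76]

Partitioned: [14, 52, 67, 40, 29, 69, 96, 76]


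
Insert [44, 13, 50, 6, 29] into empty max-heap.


Insert 44: [44]
Insert 13: [44, 13]
Insert 50: [50, 13, 44]
Insert 6: [50, 13, 44, 6]
Insert 29: [50, 29, 44, 6, 13]

Final heap: [50, 29, 44, 6, 13]


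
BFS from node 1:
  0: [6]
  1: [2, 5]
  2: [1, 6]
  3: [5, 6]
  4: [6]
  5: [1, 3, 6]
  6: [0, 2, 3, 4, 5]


Visit 1, enqueue [2, 5]
Visit 2, enqueue [6]
Visit 5, enqueue [3]
Visit 6, enqueue [0, 4]
Visit 3, enqueue []
Visit 0, enqueue []
Visit 4, enqueue []

BFS order: [1, 2, 5, 6, 3, 0, 4]


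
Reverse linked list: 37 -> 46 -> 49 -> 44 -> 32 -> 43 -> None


Step 1: curr=37, set curr.next=prev(None) | reversed so far: 37
Step 2: curr=46, set curr.next=prev(37) | reversed so far: 46 -> 37
Step 3: curr=49, set curr.next=prev(46) | reversed so far: 49 -> 46 -> 37
Step 4: curr=44, set curr.next=prev(49) | reversed so far: 44 -> 49 -> 46 -> 37
Step 5: curr=32, set curr.next=prev(44) | reversed so far: 32 -> 44 -> 49 -> 46 -> 37
Step 6: curr=43, set curr.next=prev(32) | reversed so far: 43 -> 32 -> 44 -> 49 -> 46 -> 37

43 -> 32 -> 44 -> 49 -> 46 -> 37 -> None


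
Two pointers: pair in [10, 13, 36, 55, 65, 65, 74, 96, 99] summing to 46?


lo=0(10)+hi=8(99)=109
lo=0(10)+hi=7(96)=106
lo=0(10)+hi=6(74)=84
lo=0(10)+hi=5(65)=75
lo=0(10)+hi=4(65)=75
lo=0(10)+hi=3(55)=65
lo=0(10)+hi=2(36)=46

Yes: 10+36=46


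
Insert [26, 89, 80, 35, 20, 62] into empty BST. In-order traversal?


Insert 26: root
Insert 89: R from 26
Insert 80: R from 26 -> L from 89
Insert 35: R from 26 -> L from 89 -> L from 80
Insert 20: L from 26
Insert 62: R from 26 -> L from 89 -> L from 80 -> R from 35

In-order: [20, 26, 35, 62, 80, 89]


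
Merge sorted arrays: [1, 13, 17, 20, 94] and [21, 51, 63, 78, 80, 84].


Take 1 from A
Take 13 from A
Take 17 from A
Take 20 from A
Take 21 from B
Take 51 from B
Take 63 from B
Take 78 from B
Take 80 from B
Take 84 from B

Merged: [1, 13, 17, 20, 21, 51, 63, 78, 80, 84, 94]


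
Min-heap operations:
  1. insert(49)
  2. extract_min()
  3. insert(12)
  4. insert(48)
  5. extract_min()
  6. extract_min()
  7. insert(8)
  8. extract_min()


insert(49) -> [49]
extract_min()->49, []
insert(12) -> [12]
insert(48) -> [12, 48]
extract_min()->12, [48]
extract_min()->48, []
insert(8) -> [8]
extract_min()->8, []

Final heap: []


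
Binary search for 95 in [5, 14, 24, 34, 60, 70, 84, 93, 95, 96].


Step 1: lo=0, hi=9, mid=4, val=60
Step 2: lo=5, hi=9, mid=7, val=93
Step 3: lo=8, hi=9, mid=8, val=95

Found at index 8


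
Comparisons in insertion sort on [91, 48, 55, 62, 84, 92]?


Algorithm: insertion sort
Input: [91, 48, 55, 62, 84, 92]
Sorted: [48, 55, 62, 84, 91, 92]

8


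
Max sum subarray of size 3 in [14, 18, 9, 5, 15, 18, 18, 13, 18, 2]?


[0:3]: 41
[1:4]: 32
[2:5]: 29
[3:6]: 38
[4:7]: 51
[5:8]: 49
[6:9]: 49
[7:10]: 33

Max: 51 at [4:7]


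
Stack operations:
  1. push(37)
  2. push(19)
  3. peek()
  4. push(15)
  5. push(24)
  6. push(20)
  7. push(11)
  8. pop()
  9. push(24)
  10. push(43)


push(37) -> [37]
push(19) -> [37, 19]
peek()->19
push(15) -> [37, 19, 15]
push(24) -> [37, 19, 15, 24]
push(20) -> [37, 19, 15, 24, 20]
push(11) -> [37, 19, 15, 24, 20, 11]
pop()->11, [37, 19, 15, 24, 20]
push(24) -> [37, 19, 15, 24, 20, 24]
push(43) -> [37, 19, 15, 24, 20, 24, 43]

Final stack: [37, 19, 15, 24, 20, 24, 43]


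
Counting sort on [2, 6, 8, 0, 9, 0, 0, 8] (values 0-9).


Input: [2, 6, 8, 0, 9, 0, 0, 8]
Counts: [3, 0, 1, 0, 0, 0, 1, 0, 2, 1]

Sorted: [0, 0, 0, 2, 6, 8, 8, 9]


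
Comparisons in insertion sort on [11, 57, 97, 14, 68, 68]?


Algorithm: insertion sort
Input: [11, 57, 97, 14, 68, 68]
Sorted: [11, 14, 57, 68, 68, 97]

9


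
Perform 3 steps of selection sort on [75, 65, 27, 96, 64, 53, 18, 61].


Initial: [75, 65, 27, 96, 64, 53, 18, 61]
Step 1: min=18 at 6
  Swap: [18, 65, 27, 96, 64, 53, 75, 61]
Step 2: min=27 at 2
  Swap: [18, 27, 65, 96, 64, 53, 75, 61]
Step 3: min=53 at 5
  Swap: [18, 27, 53, 96, 64, 65, 75, 61]

After 3 steps: [18, 27, 53, 96, 64, 65, 75, 61]


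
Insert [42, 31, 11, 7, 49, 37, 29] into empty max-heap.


Insert 42: [42]
Insert 31: [42, 31]
Insert 11: [42, 31, 11]
Insert 7: [42, 31, 11, 7]
Insert 49: [49, 42, 11, 7, 31]
Insert 37: [49, 42, 37, 7, 31, 11]
Insert 29: [49, 42, 37, 7, 31, 11, 29]

Final heap: [49, 42, 37, 7, 31, 11, 29]


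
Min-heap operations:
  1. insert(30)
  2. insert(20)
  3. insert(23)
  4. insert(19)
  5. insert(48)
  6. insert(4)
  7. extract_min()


insert(30) -> [30]
insert(20) -> [20, 30]
insert(23) -> [20, 30, 23]
insert(19) -> [19, 20, 23, 30]
insert(48) -> [19, 20, 23, 30, 48]
insert(4) -> [4, 20, 19, 30, 48, 23]
extract_min()->4, [19, 20, 23, 30, 48]

Final heap: [19, 20, 23, 30, 48]


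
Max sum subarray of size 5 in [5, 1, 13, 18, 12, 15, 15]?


[0:5]: 49
[1:6]: 59
[2:7]: 73

Max: 73 at [2:7]


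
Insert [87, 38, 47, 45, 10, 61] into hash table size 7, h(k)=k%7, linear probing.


Insert 87: h=3 -> slot 3
Insert 38: h=3, 1 probes -> slot 4
Insert 47: h=5 -> slot 5
Insert 45: h=3, 3 probes -> slot 6
Insert 10: h=3, 4 probes -> slot 0
Insert 61: h=5, 3 probes -> slot 1

Table: [10, 61, None, 87, 38, 47, 45]


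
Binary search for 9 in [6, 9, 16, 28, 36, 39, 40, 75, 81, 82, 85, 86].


Step 1: lo=0, hi=11, mid=5, val=39
Step 2: lo=0, hi=4, mid=2, val=16
Step 3: lo=0, hi=1, mid=0, val=6
Step 4: lo=1, hi=1, mid=1, val=9

Found at index 1


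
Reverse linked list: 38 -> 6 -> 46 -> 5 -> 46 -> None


Step 1: curr=38, set curr.next=prev(None) | reversed so far: 38
Step 2: curr=6, set curr.next=prev(38) | reversed so far: 6 -> 38
Step 3: curr=46, set curr.next=prev(6) | reversed so far: 46 -> 6 -> 38
Step 4: curr=5, set curr.next=prev(46) | reversed so far: 5 -> 46 -> 6 -> 38
Step 5: curr=46, set curr.next=prev(5) | reversed so far: 46 -> 5 -> 46 -> 6 -> 38

46 -> 5 -> 46 -> 6 -> 38 -> None


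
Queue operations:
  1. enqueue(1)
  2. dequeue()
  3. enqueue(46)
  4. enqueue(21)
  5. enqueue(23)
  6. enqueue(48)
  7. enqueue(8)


enqueue(1) -> [1]
dequeue()->1, []
enqueue(46) -> [46]
enqueue(21) -> [46, 21]
enqueue(23) -> [46, 21, 23]
enqueue(48) -> [46, 21, 23, 48]
enqueue(8) -> [46, 21, 23, 48, 8]

Final queue: [46, 21, 23, 48, 8]


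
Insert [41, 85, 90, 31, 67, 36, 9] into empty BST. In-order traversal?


Insert 41: root
Insert 85: R from 41
Insert 90: R from 41 -> R from 85
Insert 31: L from 41
Insert 67: R from 41 -> L from 85
Insert 36: L from 41 -> R from 31
Insert 9: L from 41 -> L from 31

In-order: [9, 31, 36, 41, 67, 85, 90]


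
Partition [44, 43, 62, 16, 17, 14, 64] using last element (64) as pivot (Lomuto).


Pivot: 64
  44 <= 64: advance i (no swap)
  43 <= 64: advance i (no swap)
  62 <= 64: advance i (no swap)
  16 <= 64: advance i (no swap)
  17 <= 64: advance i (no swap)
  14 <= 64: advance i (no swap)
Place pivot at 6: [44, 43, 62, 16, 17, 14, 64]

Partitioned: [44, 43, 62, 16, 17, 14, 64]


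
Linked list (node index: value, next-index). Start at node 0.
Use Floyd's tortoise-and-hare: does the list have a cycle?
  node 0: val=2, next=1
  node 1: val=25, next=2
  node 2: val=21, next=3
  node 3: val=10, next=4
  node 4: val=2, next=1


Floyd's tortoise (slow, +1) and hare (fast, +2):
  init: slow=0, fast=0
  step 1: slow=1, fast=2
  step 2: slow=2, fast=4
  step 3: slow=3, fast=2
  step 4: slow=4, fast=4
  slow == fast at node 4: cycle detected

Cycle: yes


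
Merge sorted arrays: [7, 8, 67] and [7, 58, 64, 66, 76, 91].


Take 7 from A
Take 7 from B
Take 8 from A
Take 58 from B
Take 64 from B
Take 66 from B
Take 67 from A

Merged: [7, 7, 8, 58, 64, 66, 67, 76, 91]


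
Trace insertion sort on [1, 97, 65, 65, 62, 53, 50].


Initial: [1, 97, 65, 65, 62, 53, 50]
Insert 97: [1, 97, 65, 65, 62, 53, 50]
Insert 65: [1, 65, 97, 65, 62, 53, 50]
Insert 65: [1, 65, 65, 97, 62, 53, 50]
Insert 62: [1, 62, 65, 65, 97, 53, 50]
Insert 53: [1, 53, 62, 65, 65, 97, 50]
Insert 50: [1, 50, 53, 62, 65, 65, 97]

Sorted: [1, 50, 53, 62, 65, 65, 97]


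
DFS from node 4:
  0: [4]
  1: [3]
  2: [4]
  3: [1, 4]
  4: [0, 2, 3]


Visit 4, push [3, 2, 0]
Visit 0, push []
Visit 2, push []
Visit 3, push [1]
Visit 1, push []

DFS order: [4, 0, 2, 3, 1]


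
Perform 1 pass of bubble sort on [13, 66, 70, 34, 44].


Initial: [13, 66, 70, 34, 44]
Pass 1: [13, 66, 34, 44, 70] (2 swaps)

After 1 pass: [13, 66, 34, 44, 70]


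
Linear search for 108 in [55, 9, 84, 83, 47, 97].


i=0: 55!=108
i=1: 9!=108
i=2: 84!=108
i=3: 83!=108
i=4: 47!=108
i=5: 97!=108

Not found, 6 comps


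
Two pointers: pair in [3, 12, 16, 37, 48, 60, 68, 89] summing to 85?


lo=0(3)+hi=7(89)=92
lo=0(3)+hi=6(68)=71
lo=1(12)+hi=6(68)=80
lo=2(16)+hi=6(68)=84
lo=3(37)+hi=6(68)=105
lo=3(37)+hi=5(60)=97
lo=3(37)+hi=4(48)=85

Yes: 37+48=85


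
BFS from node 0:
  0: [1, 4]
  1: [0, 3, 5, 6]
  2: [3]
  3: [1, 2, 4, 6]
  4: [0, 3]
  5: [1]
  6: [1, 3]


Visit 0, enqueue [1, 4]
Visit 1, enqueue [3, 5, 6]
Visit 4, enqueue []
Visit 3, enqueue [2]
Visit 5, enqueue []
Visit 6, enqueue []
Visit 2, enqueue []

BFS order: [0, 1, 4, 3, 5, 6, 2]


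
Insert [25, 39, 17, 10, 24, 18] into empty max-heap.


Insert 25: [25]
Insert 39: [39, 25]
Insert 17: [39, 25, 17]
Insert 10: [39, 25, 17, 10]
Insert 24: [39, 25, 17, 10, 24]
Insert 18: [39, 25, 18, 10, 24, 17]

Final heap: [39, 25, 18, 10, 24, 17]


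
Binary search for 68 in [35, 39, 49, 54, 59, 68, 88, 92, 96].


Step 1: lo=0, hi=8, mid=4, val=59
Step 2: lo=5, hi=8, mid=6, val=88
Step 3: lo=5, hi=5, mid=5, val=68

Found at index 5


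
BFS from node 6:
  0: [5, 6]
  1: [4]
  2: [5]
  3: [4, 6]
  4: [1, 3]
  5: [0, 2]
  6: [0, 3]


Visit 6, enqueue [0, 3]
Visit 0, enqueue [5]
Visit 3, enqueue [4]
Visit 5, enqueue [2]
Visit 4, enqueue [1]
Visit 2, enqueue []
Visit 1, enqueue []

BFS order: [6, 0, 3, 5, 4, 2, 1]


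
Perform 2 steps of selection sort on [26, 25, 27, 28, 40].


Initial: [26, 25, 27, 28, 40]
Step 1: min=25 at 1
  Swap: [25, 26, 27, 28, 40]
Step 2: min=26 at 1
  Swap: [25, 26, 27, 28, 40]

After 2 steps: [25, 26, 27, 28, 40]


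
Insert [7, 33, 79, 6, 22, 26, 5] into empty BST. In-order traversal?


Insert 7: root
Insert 33: R from 7
Insert 79: R from 7 -> R from 33
Insert 6: L from 7
Insert 22: R from 7 -> L from 33
Insert 26: R from 7 -> L from 33 -> R from 22
Insert 5: L from 7 -> L from 6

In-order: [5, 6, 7, 22, 26, 33, 79]


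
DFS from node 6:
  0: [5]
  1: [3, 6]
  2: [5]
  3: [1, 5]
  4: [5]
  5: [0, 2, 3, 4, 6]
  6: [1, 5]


Visit 6, push [5, 1]
Visit 1, push [3]
Visit 3, push [5]
Visit 5, push [4, 2, 0]
Visit 0, push []
Visit 2, push []
Visit 4, push []

DFS order: [6, 1, 3, 5, 0, 2, 4]


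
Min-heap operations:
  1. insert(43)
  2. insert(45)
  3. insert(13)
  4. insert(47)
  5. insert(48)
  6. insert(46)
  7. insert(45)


insert(43) -> [43]
insert(45) -> [43, 45]
insert(13) -> [13, 45, 43]
insert(47) -> [13, 45, 43, 47]
insert(48) -> [13, 45, 43, 47, 48]
insert(46) -> [13, 45, 43, 47, 48, 46]
insert(45) -> [13, 45, 43, 47, 48, 46, 45]

Final heap: [13, 45, 43, 47, 48, 46, 45]


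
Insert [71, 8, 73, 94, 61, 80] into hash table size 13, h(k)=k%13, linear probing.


Insert 71: h=6 -> slot 6
Insert 8: h=8 -> slot 8
Insert 73: h=8, 1 probes -> slot 9
Insert 94: h=3 -> slot 3
Insert 61: h=9, 1 probes -> slot 10
Insert 80: h=2 -> slot 2

Table: [None, None, 80, 94, None, None, 71, None, 8, 73, 61, None, None]


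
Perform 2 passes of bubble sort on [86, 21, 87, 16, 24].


Initial: [86, 21, 87, 16, 24]
Pass 1: [21, 86, 16, 24, 87] (3 swaps)
Pass 2: [21, 16, 24, 86, 87] (2 swaps)

After 2 passes: [21, 16, 24, 86, 87]


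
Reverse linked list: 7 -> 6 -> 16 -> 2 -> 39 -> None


Step 1: curr=7, set curr.next=prev(None) | reversed so far: 7
Step 2: curr=6, set curr.next=prev(7) | reversed so far: 6 -> 7
Step 3: curr=16, set curr.next=prev(6) | reversed so far: 16 -> 6 -> 7
Step 4: curr=2, set curr.next=prev(16) | reversed so far: 2 -> 16 -> 6 -> 7
Step 5: curr=39, set curr.next=prev(2) | reversed so far: 39 -> 2 -> 16 -> 6 -> 7

39 -> 2 -> 16 -> 6 -> 7 -> None


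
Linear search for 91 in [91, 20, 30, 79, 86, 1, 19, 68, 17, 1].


i=0: 91==91 found!

Found at 0, 1 comps
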